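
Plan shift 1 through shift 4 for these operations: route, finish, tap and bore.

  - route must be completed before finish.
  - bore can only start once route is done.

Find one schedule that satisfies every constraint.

tap=shift 1; finish=shift 2; route=shift 1; bore=shift 2

Checking: route(shift 1) before finish(shift 2); route(shift 1) before bore(shift 2).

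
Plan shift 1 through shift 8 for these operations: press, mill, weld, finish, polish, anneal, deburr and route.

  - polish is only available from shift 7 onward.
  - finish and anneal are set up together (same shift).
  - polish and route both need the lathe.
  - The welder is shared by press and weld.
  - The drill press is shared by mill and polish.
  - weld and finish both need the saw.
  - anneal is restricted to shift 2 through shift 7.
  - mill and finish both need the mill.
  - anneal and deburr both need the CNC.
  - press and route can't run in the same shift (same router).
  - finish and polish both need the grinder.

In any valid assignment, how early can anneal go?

shift 2

Anneal is available from shift 2; anneal's own window allows nothing later than shift 7.
anneal at shift 2 is achievable: polish -> shift 7; weld -> shift 3; anneal -> shift 2; deburr -> shift 1; press -> shift 1; mill -> shift 1; finish -> shift 2; route -> shift 2.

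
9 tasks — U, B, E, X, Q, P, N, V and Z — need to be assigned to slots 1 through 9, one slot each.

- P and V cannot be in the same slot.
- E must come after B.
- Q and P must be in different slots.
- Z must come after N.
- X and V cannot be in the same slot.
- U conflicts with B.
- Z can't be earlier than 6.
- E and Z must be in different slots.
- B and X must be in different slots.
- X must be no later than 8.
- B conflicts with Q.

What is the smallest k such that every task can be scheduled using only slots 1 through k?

6

The precedence chain requires at least 2 distinct slots.
Z can't be placed before 6, so the schedule must run through at least slot 6.
6 works (last occupied slot: 6): for example X -> 2, N -> 1, U -> 2, Z -> 6, Q -> 2, V -> 3, P -> 1, E -> 2, B -> 1.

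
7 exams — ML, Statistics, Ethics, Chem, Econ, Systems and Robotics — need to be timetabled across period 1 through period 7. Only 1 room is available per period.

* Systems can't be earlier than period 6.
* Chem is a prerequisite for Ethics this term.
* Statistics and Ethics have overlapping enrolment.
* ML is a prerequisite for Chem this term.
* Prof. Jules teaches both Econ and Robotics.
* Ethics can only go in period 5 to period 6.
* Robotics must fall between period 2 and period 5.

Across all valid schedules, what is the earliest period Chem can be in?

Precedence pushes Chem to at least period 2; downstream work caps Chem at period 5.
Chem at period 2 is achievable: Robotics in period 3; Chem in period 2; Systems in period 6; ML in period 1; Statistics in period 4; Econ in period 7; Ethics in period 5.

period 2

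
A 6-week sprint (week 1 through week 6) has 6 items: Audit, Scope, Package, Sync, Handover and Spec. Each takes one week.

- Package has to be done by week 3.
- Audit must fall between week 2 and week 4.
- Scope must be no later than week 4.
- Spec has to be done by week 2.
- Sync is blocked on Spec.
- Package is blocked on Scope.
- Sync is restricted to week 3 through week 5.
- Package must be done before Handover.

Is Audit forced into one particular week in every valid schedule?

Audit can be week 2 (e.g. Handover in week 3, Scope in week 1, Package in week 2, Sync in week 3, Spec in week 1, Audit in week 2) or week 3 (e.g. Scope in week 1, Sync in week 3, Audit in week 3, Spec in week 1, Package in week 2, Handover in week 3).

No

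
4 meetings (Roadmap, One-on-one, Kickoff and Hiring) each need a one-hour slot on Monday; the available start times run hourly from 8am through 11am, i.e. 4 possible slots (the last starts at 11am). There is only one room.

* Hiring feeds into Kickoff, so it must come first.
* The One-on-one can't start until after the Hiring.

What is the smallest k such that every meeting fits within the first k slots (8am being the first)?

The precedence chain requires at least 2 distinct slots.
With at most 1 per slot and 4 meetings, at least 4 slots are needed.
4 works (last occupied slot: 11am): for example One-on-one in 9am; Hiring in 8am; Kickoff in 10am; Roadmap in 11am.

4 slots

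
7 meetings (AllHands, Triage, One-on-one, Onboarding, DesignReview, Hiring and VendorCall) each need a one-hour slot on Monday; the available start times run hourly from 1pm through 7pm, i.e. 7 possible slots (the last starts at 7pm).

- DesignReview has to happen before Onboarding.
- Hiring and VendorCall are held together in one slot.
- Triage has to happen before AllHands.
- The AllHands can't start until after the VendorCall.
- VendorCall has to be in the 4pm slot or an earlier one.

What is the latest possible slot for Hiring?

Hiring must be in the same slot as VendorCall, which can't be after 4pm, so Hiring is at most 4pm.
Hiring at 4pm is achievable: Hiring -> 4pm; AllHands -> 5pm; VendorCall -> 4pm; Triage -> 1pm; One-on-one -> 1pm; Onboarding -> 2pm; DesignReview -> 1pm.

4pm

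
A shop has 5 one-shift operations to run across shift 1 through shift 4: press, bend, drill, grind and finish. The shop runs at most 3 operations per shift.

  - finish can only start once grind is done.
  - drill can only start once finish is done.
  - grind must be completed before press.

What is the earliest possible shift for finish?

shift 2

Precedence pushes finish to at least shift 2; downstream work caps finish at shift 3.
finish at shift 2 is achievable: drill -> shift 3; grind -> shift 1; press -> shift 2; finish -> shift 2; bend -> shift 1.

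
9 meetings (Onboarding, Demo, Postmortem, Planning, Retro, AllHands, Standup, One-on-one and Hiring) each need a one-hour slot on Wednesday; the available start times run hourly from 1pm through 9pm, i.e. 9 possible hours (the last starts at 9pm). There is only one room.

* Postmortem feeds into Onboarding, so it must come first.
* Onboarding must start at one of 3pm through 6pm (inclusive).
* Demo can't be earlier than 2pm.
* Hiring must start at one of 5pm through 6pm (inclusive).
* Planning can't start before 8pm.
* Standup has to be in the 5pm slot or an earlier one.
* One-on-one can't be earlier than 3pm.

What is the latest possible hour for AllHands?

9pm

AllHands at 9pm is achievable: Postmortem=2pm, Retro=7pm, AllHands=9pm, Demo=6pm, Hiring=5pm, Standup=1pm, Planning=8pm, Onboarding=3pm, One-on-one=4pm.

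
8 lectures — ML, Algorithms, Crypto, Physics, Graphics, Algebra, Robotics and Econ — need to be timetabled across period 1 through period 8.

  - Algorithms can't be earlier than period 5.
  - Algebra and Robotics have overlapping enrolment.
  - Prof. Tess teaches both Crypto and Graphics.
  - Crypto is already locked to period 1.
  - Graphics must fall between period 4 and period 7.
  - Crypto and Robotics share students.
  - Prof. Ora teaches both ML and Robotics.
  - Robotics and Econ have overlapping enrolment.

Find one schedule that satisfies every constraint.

ML in period 1, Graphics in period 4, Algorithms in period 5, Crypto in period 1, Physics in period 1, Algebra in period 1, Econ in period 1, Robotics in period 2

Checking: Algebra(period 1) != Robotics(period 2); Crypto(period 1) != Graphics(period 4); Robotics(period 2) != Econ(period 1); Crypto(period 1) != Robotics(period 2); ML(period 1) != Robotics(period 2); Algorithms=period 5 in [period 5,period 8]; Graphics=period 4 in [period 4,period 7]; Crypto=period 1 in [period 1,period 1].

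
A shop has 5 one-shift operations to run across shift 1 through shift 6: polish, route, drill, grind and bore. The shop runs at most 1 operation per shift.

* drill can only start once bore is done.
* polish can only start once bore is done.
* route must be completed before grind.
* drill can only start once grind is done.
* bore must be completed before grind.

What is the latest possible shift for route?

shift 4

Downstream work caps route at shift 4.
route at shift 4 is achievable: bore -> shift 1, polish -> shift 2, drill -> shift 6, grind -> shift 5, route -> shift 4.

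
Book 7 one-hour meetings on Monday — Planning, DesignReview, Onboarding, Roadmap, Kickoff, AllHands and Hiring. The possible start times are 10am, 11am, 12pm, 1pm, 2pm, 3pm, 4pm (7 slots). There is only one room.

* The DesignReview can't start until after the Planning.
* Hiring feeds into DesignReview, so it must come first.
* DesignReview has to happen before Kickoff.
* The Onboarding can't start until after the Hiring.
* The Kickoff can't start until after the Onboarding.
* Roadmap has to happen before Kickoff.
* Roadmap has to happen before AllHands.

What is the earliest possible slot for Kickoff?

3pm

Precedence pushes Kickoff to at least 12pm.
Kickoff at 3pm is achievable: DesignReview=12pm; Planning=11am; Hiring=10am; AllHands=4pm; Roadmap=2pm; Onboarding=1pm; Kickoff=3pm.
Nothing earlier works — the capacity limit rule out every slot before 3pm.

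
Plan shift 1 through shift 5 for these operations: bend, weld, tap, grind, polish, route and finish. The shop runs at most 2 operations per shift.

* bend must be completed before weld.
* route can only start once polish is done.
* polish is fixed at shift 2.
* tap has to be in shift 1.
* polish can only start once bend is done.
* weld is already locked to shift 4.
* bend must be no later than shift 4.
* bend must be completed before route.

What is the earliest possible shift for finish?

shift 2

finish at shift 2 is achievable: finish in shift 2; grind in shift 3; bend in shift 1; tap in shift 1; route in shift 3; weld in shift 4; polish in shift 2.
Nothing earlier works — the capacity limit rule out every shift before shift 2.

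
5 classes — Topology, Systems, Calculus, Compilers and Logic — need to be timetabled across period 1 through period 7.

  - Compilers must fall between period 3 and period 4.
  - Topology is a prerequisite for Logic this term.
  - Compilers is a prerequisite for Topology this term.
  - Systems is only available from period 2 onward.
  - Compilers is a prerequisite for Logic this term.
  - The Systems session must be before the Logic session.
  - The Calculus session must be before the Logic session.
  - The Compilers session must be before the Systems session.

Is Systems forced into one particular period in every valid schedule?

No

Systems can be period 4 (e.g. Systems in period 4; Calculus in period 1; Compilers in period 3; Topology in period 4; Logic in period 5) or period 5 (e.g. Calculus in period 1; Logic in period 6; Topology in period 4; Systems in period 5; Compilers in period 3).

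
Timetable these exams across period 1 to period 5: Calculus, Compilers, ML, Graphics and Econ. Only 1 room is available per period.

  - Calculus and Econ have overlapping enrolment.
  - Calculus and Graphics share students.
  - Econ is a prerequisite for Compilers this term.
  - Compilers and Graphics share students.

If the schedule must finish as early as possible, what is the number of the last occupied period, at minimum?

period 5

The precedence chain requires at least 2 distinct periods.
With at most 1 per period and 5 exams, at least 5 periods are needed.
5 works (last occupied period: period 5): for example ML -> period 4; Calculus -> period 3; Graphics -> period 5; Econ -> period 1; Compilers -> period 2.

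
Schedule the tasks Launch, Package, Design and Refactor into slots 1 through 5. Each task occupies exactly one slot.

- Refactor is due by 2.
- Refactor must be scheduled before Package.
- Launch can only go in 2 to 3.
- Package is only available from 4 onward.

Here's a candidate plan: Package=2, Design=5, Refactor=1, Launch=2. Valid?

No — it violates: Package is only available from 4 onward

Launch can only go in 2 to 3 — holds.
Package is only available from 4 onward — violated.
Refactor is due by 2 — holds.
Refactor must be scheduled before Package — holds.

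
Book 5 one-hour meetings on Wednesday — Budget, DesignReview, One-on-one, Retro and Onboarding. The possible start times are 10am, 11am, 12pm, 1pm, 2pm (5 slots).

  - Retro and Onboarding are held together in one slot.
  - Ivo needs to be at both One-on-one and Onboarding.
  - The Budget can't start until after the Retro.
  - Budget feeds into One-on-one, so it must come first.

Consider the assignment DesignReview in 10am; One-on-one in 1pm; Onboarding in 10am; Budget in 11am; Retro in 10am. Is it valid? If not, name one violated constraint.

Yes

Ivo needs to be at both One-on-one and Onboarding — holds.
Retro and Onboarding are held together in one slot — holds.
Budget feeds into One-on-one, so it must come first — holds.
The Budget can't start until after the Retro — holds.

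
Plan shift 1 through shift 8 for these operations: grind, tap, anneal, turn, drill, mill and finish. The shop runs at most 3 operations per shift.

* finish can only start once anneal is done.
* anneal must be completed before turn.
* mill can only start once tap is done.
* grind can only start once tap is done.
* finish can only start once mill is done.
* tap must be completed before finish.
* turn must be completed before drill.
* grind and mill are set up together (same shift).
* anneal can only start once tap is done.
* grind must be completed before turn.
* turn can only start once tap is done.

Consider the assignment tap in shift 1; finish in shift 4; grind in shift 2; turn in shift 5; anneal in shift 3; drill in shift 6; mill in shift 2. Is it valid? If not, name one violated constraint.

Valid

mill can only start once tap is done — holds.
tap must be completed before finish — holds.
anneal must be completed before turn — holds.
grind must be completed before turn — holds.
finish can only start once mill is done — holds.
anneal can only start once tap is done — holds.
grind can only start once tap is done — holds.
turn can only start once tap is done — holds.
grind and mill are set up together (same shift) — holds.
turn must be completed before drill — holds.
finish can only start once anneal is done — holds.
The shop runs at most 3 operations per shift — holds.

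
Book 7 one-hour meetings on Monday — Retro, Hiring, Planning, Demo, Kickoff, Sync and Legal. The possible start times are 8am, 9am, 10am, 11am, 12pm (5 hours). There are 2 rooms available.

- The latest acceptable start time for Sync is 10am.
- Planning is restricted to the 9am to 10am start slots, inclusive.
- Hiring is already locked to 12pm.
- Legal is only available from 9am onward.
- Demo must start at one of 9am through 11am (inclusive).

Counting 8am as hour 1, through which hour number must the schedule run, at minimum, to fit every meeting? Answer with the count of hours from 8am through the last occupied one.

With at most 2 per hour and 7 meetings, at least 4 hours are needed.
Hiring can't be placed before 12pm — that is hour 5 counting from 8am — so the schedule must run through at least 5 hours.
5 works (last occupied hour: 12pm): for example Demo -> 9am; Kickoff -> 10am; Planning -> 9am; Sync -> 8am; Hiring -> 12pm; Retro -> 8am; Legal -> 10am.

5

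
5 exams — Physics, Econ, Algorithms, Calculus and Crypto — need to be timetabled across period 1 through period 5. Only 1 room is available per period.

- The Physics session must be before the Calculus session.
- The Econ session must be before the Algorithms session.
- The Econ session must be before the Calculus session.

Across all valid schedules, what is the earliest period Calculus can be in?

period 3

Precedence pushes Calculus to at least period 2.
Calculus at period 3 is achievable: Physics=period 2, Algorithms=period 4, Econ=period 1, Crypto=period 5, Calculus=period 3.
Nothing earlier works — the capacity limit rule out every period before period 3.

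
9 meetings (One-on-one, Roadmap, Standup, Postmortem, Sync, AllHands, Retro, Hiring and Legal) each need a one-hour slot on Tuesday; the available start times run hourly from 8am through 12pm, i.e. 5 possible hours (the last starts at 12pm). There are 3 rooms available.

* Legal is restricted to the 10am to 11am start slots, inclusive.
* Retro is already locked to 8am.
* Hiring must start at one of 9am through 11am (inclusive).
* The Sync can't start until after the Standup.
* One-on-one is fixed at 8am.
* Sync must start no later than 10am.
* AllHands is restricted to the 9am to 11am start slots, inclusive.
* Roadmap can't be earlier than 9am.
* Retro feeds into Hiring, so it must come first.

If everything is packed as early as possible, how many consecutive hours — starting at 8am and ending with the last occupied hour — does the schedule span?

The precedence chain requires at least 2 distinct hours.
With at most 3 per hour and 9 meetings, at least 3 hours are needed.
Legal can't be placed before 10am — that is hour 3 counting from 8am — so the schedule must run through at least 3 hours.
3 works (last occupied hour: 10am): for example Sync in 10am; Postmortem in 10am; Legal in 10am; Roadmap in 9am; Retro in 8am; AllHands in 9am; One-on-one in 8am; Hiring in 9am; Standup in 8am.

3 hours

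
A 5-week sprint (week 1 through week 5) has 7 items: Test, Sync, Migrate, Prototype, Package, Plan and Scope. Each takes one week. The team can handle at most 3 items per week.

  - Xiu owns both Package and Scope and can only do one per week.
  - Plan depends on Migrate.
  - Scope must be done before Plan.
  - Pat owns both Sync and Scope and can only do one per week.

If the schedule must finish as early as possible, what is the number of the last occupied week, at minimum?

The precedence chain requires at least 2 distinct weeks.
With at most 3 per week and 7 tasks, at least 3 weeks are needed.
3 works (last occupied week: week 3): for example Migrate=week 1; Package=week 3; Test=week 1; Prototype=week 2; Plan=week 2; Sync=week 2; Scope=week 1.

week 3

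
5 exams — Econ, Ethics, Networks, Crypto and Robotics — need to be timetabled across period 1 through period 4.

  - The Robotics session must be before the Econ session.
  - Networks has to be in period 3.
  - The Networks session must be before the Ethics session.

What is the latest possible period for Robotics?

period 3

Downstream work caps Robotics at period 3.
Robotics at period 3 is achievable: Networks -> period 3, Ethics -> period 4, Econ -> period 4, Crypto -> period 1, Robotics -> period 3.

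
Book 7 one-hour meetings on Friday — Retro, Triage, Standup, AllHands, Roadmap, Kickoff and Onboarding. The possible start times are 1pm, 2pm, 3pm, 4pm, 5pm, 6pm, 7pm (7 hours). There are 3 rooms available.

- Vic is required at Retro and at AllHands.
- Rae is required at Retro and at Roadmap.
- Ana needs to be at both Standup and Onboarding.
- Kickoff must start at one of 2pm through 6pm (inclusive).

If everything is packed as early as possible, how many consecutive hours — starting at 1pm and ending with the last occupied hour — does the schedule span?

With at most 3 per hour and 7 meetings, at least 3 hours are needed.
Kickoff can't be placed before 2pm — that is hour 2 counting from 1pm — so the schedule must run through at least 2 hours.
3 works (last occupied hour: 3pm): for example Kickoff=2pm; Retro=1pm; Standup=1pm; AllHands=2pm; Roadmap=2pm; Onboarding=3pm; Triage=1pm.

3 hours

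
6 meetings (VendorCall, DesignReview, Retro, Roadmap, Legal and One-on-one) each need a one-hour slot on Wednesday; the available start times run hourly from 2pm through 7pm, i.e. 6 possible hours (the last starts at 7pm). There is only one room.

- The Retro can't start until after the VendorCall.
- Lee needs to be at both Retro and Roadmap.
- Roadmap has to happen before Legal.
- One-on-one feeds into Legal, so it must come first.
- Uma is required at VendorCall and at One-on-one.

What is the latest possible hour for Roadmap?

Downstream work caps Roadmap at 6pm.
Roadmap at 6pm is achievable: Roadmap=6pm; One-on-one=4pm; DesignReview=5pm; Retro=3pm; VendorCall=2pm; Legal=7pm.

6pm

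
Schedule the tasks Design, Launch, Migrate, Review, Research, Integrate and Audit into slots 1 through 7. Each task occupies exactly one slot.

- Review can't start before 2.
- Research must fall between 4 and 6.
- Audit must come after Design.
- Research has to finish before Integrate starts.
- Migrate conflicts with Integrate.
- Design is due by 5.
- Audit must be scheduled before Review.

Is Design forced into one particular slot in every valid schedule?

No

Design can be 1 (e.g. Research=4, Integrate=5, Audit=2, Launch=1, Migrate=1, Design=1, Review=3) or 2 (e.g. Migrate -> 1, Launch -> 1, Audit -> 3, Research -> 4, Design -> 2, Integrate -> 5, Review -> 4).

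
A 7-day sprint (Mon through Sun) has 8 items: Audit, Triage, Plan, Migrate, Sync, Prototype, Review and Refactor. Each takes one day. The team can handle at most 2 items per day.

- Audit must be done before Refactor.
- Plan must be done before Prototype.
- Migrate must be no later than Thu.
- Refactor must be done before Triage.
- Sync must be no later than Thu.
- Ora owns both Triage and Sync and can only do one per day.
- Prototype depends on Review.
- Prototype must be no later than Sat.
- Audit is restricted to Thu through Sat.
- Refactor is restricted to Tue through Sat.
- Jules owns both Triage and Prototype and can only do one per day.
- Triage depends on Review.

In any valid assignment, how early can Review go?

Mon

Downstream work caps Review at Fri.
Review at Mon is achievable: Migrate=Mon, Review=Mon, Audit=Thu, Triage=Sat, Plan=Tue, Refactor=Fri, Prototype=Wed, Sync=Tue.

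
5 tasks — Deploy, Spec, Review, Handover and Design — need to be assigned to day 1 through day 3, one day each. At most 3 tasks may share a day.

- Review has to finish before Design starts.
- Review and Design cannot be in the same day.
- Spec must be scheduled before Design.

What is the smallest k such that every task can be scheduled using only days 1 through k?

2 days

The precedence chain requires at least 2 distinct days.
With at most 3 per day and 5 tasks, at least 2 days are needed.
2 works (last occupied day: day 2): for example Handover in day 2; Design in day 2; Deploy in day 1; Review in day 1; Spec in day 1.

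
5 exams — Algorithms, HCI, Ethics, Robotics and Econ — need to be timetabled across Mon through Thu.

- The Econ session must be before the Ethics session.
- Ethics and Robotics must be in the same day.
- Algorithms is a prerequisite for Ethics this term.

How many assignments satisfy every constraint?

56

Splitting on Algorithms: it can be Mon (24), Tue (20), Wed (12). Listing each branch's schedules as (HCI, Ethics, Robotics, Econ):
Algorithms=Mon: (Mon,Tue,Tue,Mon) (Mon,Wed,Wed,Mon) (Mon,Wed,Wed,Tue) (Mon,Thu,Thu,Mon) (Mon,Thu,Thu,Tue) (Mon,Thu,Thu,Wed) (Tue,Tue,Tue,Mon) (Tue,Wed,Wed,Mon) (Tue,Wed,Wed,Tue) (Tue,Thu,Thu,Mon) (Tue,Thu,Thu,Tue) (Tue,Thu,Thu,Wed) (Wed,Tue,Tue,Mon) (Wed,Wed,Wed,Mon) (Wed,Wed,Wed,Tue) (Wed,Thu,Thu,Mon) (Wed,Thu,Thu,Tue) (Wed,Thu,Thu,Wed) (Thu,Tue,Tue,Mon) (Thu,Wed,Wed,Mon) (Thu,Wed,Wed,Tue) (Thu,Thu,Thu,Mon) (Thu,Thu,Thu,Tue) (Thu,Thu,Thu,Wed) — 24.
Algorithms=Tue: (Mon,Wed,Wed,Mon) (Mon,Wed,Wed,Tue) (Mon,Thu,Thu,Mon) (Mon,Thu,Thu,Tue) (Mon,Thu,Thu,Wed) (Tue,Wed,Wed,Mon) (Tue,Wed,Wed,Tue) (Tue,Thu,Thu,Mon) (Tue,Thu,Thu,Tue) (Tue,Thu,Thu,Wed) (Wed,Wed,Wed,Mon) (Wed,Wed,Wed,Tue) (Wed,Thu,Thu,Mon) (Wed,Thu,Thu,Tue) (Wed,Thu,Thu,Wed) (Thu,Wed,Wed,Mon) (Thu,Wed,Wed,Tue) (Thu,Thu,Thu,Mon) (Thu,Thu,Thu,Tue) (Thu,Thu,Thu,Wed) — 20.
Algorithms=Wed: (Mon,Thu,Thu,Mon) (Mon,Thu,Thu,Tue) (Mon,Thu,Thu,Wed) (Tue,Thu,Thu,Mon) (Tue,Thu,Thu,Tue) (Tue,Thu,Thu,Wed) (Wed,Thu,Thu,Mon) (Wed,Thu,Thu,Tue) (Wed,Thu,Thu,Wed) (Thu,Thu,Thu,Mon) (Thu,Thu,Thu,Tue) (Thu,Thu,Thu,Wed) — 12.
Summing: 24 + 20 + 12 = 56.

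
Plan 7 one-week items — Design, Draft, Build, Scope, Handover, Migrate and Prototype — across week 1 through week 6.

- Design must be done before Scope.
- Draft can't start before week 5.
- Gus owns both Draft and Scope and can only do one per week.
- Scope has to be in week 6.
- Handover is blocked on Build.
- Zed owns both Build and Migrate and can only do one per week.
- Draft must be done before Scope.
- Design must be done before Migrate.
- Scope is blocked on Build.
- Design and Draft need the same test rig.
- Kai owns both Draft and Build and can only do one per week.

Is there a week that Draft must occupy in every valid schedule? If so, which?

Draft's window is week 5–week 6.
Scope is fixed at week 6, and Draft can't share a week with Scope.
So Draft must be week 5.

week 5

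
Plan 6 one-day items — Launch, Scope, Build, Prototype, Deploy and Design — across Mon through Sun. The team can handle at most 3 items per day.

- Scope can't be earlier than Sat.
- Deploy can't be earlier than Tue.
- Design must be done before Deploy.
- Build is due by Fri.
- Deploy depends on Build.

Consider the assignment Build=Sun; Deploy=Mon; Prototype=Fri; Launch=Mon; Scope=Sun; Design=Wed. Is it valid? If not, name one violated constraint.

Invalid. Deploy depends on Build.

Scope can't be earlier than Sat — holds.
Deploy can't be earlier than Tue — violated.
Deploy depends on Build — violated.
Design must be done before Deploy — violated.
The team can handle at most 3 items per day — holds.
Build is due by Fri — violated.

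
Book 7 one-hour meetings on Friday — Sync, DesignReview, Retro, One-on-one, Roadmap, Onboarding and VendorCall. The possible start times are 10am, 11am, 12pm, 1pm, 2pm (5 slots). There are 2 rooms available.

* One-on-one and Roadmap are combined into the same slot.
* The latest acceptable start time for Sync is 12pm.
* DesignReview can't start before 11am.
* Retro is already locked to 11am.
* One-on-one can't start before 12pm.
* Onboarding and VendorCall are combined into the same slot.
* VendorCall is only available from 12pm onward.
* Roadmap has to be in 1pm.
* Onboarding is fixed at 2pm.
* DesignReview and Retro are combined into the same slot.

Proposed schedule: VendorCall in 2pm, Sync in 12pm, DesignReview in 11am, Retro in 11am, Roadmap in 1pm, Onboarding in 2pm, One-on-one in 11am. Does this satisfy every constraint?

No. One-on-one can't start before 12pm is not satisfied.

Roadmap has to be in 1pm — holds.
Onboarding and VendorCall are combined into the same slot — holds.
Retro is already locked to 11am — holds.
Onboarding is fixed at 2pm — holds.
One-on-one can't start before 12pm — violated.
DesignReview and Retro are combined into the same slot — holds.
DesignReview can't start before 11am — holds.
One-on-one and Roadmap are combined into the same slot — violated.
VendorCall is only available from 12pm onward — holds.
There are 2 rooms available — violated.
The latest acceptable start time for Sync is 12pm — holds.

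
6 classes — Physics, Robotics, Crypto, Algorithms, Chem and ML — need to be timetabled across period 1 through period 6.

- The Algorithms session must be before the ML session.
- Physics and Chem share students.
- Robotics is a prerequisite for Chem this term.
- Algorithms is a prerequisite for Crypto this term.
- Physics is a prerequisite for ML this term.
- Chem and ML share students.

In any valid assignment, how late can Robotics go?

Downstream work caps Robotics at period 5.
Robotics at period 5 is achievable: ML=period 2, Algorithms=period 1, Physics=period 1, Robotics=period 5, Crypto=period 2, Chem=period 6.

period 5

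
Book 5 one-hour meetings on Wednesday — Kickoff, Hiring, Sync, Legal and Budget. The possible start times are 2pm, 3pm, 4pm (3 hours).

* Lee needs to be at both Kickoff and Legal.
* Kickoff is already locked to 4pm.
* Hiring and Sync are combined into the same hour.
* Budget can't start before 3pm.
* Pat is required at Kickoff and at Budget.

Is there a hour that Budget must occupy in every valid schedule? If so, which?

3pm

Budget's window is 3pm–4pm.
Kickoff is fixed at 4pm, and Budget can't share a hour with Kickoff.
So Budget must be 3pm.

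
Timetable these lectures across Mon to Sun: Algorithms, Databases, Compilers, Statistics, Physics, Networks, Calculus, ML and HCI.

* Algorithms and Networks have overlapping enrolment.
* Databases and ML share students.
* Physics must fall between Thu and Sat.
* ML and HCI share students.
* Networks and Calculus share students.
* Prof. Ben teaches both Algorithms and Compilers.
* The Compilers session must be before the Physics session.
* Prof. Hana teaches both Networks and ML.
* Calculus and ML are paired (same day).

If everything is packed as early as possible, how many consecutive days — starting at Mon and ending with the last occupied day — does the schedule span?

The precedence chain requires at least 2 distinct days.
Physics can't be placed before Thu — that is day 4 counting from Mon — so the schedule must run through at least 4 days.
4 works (last occupied day: Thu): for example Statistics -> Mon, Physics -> Thu, ML -> Tue, Algorithms -> Tue, Databases -> Mon, Networks -> Mon, Calculus -> Tue, HCI -> Mon, Compilers -> Mon.

4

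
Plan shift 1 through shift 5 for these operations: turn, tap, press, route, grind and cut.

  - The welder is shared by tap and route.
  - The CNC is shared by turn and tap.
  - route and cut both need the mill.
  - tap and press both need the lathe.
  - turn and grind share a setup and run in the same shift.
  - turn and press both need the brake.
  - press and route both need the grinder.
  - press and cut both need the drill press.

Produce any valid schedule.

tap in shift 2; turn in shift 1; press in shift 3; grind in shift 1; route in shift 1; cut in shift 2

Checking: turn(shift 1) != press(shift 3); press(shift 3) != route(shift 1); press(shift 3) != cut(shift 2); tap(shift 2) != press(shift 3); tap(shift 2) != route(shift 1); route(shift 1) != cut(shift 2); turn(shift 1) != tap(shift 2); turn = grind = shift 1.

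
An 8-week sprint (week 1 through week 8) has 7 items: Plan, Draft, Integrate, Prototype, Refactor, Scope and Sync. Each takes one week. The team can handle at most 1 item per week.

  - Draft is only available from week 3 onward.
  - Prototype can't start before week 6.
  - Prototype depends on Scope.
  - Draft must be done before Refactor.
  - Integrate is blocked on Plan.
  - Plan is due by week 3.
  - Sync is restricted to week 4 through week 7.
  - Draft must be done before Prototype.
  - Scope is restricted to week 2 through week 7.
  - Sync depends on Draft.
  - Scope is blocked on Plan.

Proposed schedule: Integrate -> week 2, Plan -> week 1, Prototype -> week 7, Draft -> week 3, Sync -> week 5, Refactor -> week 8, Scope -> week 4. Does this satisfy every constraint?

Scope is restricted to week 2 through week 7 — holds.
Integrate is blocked on Plan — holds.
Draft is only available from week 3 onward — holds.
Sync is restricted to week 4 through week 7 — holds.
Scope is blocked on Plan — holds.
Sync depends on Draft — holds.
Draft must be done before Refactor — holds.
Prototype depends on Scope — holds.
Draft must be done before Prototype — holds.
The team can handle at most 1 item per week — holds.
Plan is due by week 3 — holds.
Prototype can't start before week 6 — holds.

Valid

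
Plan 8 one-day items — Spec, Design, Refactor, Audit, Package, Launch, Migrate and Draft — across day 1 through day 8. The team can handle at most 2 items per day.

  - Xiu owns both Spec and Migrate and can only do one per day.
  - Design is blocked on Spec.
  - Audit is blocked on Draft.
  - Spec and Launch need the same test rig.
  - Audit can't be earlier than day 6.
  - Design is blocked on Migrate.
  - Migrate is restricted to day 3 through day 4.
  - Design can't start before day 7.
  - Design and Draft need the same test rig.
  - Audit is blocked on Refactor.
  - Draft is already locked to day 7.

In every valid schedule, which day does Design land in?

day 8

Design's window is day 7–day 8.
Draft is fixed at day 7, and Design can't share a day with Draft.
So Design must be day 8.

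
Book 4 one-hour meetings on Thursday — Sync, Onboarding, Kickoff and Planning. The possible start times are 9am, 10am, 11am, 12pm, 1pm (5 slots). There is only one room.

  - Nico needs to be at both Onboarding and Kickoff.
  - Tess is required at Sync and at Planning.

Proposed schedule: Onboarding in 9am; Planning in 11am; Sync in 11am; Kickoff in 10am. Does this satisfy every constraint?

Tess is required at Sync and at Planning — violated.
There is only one room — violated.
Nico needs to be at both Onboarding and Kickoff — holds.

No. Tess is required at Sync and at Planning is not satisfied.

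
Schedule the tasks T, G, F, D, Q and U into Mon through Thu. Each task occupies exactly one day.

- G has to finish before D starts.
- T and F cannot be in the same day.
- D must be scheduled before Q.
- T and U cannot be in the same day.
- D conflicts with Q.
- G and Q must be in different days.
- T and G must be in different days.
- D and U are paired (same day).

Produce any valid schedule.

U -> Tue, G -> Mon, F -> Mon, Q -> Wed, T -> Wed, D -> Tue

Checking: D(Tue) before Q(Wed); G(Mon) before D(Tue); G(Mon) != Q(Wed); D(Tue) != Q(Wed); T(Wed) != U(Tue); T(Wed) != G(Mon); T(Wed) != F(Mon); D = U = Tue.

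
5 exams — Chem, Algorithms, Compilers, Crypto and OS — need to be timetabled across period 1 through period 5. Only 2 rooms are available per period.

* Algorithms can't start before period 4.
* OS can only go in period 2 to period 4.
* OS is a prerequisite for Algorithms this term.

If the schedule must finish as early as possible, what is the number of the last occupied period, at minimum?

period 4

The precedence chain requires at least 2 distinct periods.
With at most 2 per period and 5 exams, at least 3 periods are needed.
Algorithms can't be placed before period 4, so the schedule must run through at least period 4.
4 works (last occupied period: period 4): for example Crypto -> period 2, Compilers -> period 1, OS -> period 2, Chem -> period 1, Algorithms -> period 4.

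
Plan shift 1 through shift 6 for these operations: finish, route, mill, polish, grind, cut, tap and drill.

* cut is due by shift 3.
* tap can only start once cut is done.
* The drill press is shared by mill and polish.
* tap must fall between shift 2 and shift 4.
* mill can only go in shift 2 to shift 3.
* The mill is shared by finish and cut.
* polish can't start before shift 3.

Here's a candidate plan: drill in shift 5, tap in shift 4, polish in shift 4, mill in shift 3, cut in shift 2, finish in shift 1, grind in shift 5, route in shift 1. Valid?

Yes, all constraints hold

cut is due by shift 3 — holds.
mill can only go in shift 2 to shift 3 — holds.
polish can't start before shift 3 — holds.
The mill is shared by finish and cut — holds.
tap can only start once cut is done — holds.
The drill press is shared by mill and polish — holds.
tap must fall between shift 2 and shift 4 — holds.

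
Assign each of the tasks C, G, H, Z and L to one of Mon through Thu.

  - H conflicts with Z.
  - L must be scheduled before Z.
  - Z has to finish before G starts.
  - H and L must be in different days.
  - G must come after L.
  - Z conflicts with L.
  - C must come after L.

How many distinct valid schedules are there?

22

Splitting on C: it can be Tue (6), Wed (8), Thu (8). Listing each branch's schedules as (G, H, Z, L):
C=Tue: (Wed,Wed,Tue,Mon) (Wed,Thu,Tue,Mon) (Thu,Tue,Wed,Mon) (Thu,Wed,Tue,Mon) (Thu,Thu,Tue,Mon) (Thu,Thu,Wed,Mon) — 6.
C=Wed: (Wed,Wed,Tue,Mon) (Wed,Thu,Tue,Mon) (Thu,Mon,Wed,Tue) (Thu,Tue,Wed,Mon) (Thu,Wed,Tue,Mon) (Thu,Thu,Tue,Mon) (Thu,Thu,Wed,Mon) (Thu,Thu,Wed,Tue) — 8.
C=Thu: (Wed,Wed,Tue,Mon) (Wed,Thu,Tue,Mon) (Thu,Mon,Wed,Tue) (Thu,Tue,Wed,Mon) (Thu,Wed,Tue,Mon) (Thu,Thu,Tue,Mon) (Thu,Thu,Wed,Mon) (Thu,Thu,Wed,Tue) — 8.
Summing: 6 + 8 + 8 = 22.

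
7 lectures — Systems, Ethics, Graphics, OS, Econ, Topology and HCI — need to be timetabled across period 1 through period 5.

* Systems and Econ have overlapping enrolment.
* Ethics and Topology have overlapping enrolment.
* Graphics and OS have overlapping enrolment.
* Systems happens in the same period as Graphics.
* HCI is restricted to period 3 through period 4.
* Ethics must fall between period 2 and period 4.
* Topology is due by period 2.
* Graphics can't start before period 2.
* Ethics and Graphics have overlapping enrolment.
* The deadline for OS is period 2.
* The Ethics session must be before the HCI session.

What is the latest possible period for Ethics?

period 3

Ethics is available from period 2; Ethics's own window allows nothing later than period 4; downstream work caps Ethics at period 3.
Ethics at period 3 is achievable: Topology in period 1; OS in period 1; Graphics in period 2; Econ in period 1; Ethics in period 3; Systems in period 2; HCI in period 4.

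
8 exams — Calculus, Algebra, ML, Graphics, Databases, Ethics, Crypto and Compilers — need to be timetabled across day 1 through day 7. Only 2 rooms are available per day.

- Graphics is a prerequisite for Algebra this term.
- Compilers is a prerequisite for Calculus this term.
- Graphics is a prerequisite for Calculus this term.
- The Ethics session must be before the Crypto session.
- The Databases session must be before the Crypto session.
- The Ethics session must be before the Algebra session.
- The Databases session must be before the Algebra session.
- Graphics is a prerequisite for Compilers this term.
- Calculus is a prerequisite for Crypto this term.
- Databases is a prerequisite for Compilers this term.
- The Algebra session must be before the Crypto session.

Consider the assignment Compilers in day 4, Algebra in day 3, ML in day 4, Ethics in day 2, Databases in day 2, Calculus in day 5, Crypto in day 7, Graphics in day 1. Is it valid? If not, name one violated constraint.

Databases is a prerequisite for Compilers this term — holds.
The Databases session must be before the Algebra session — holds.
Graphics is a prerequisite for Compilers this term — holds.
Graphics is a prerequisite for Algebra this term — holds.
Graphics is a prerequisite for Calculus this term — holds.
The Ethics session must be before the Algebra session — holds.
Compilers is a prerequisite for Calculus this term — holds.
The Databases session must be before the Crypto session — holds.
The Algebra session must be before the Crypto session — holds.
Only 2 rooms are available per day — holds.
Calculus is a prerequisite for Crypto this term — holds.
The Ethics session must be before the Crypto session — holds.

Yes, all constraints hold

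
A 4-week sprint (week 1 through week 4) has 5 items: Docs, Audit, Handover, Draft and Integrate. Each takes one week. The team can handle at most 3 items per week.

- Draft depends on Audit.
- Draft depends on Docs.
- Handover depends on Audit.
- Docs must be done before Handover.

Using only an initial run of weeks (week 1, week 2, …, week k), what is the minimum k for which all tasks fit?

2 weeks

The precedence chain requires at least 2 distinct weeks.
With at most 3 per week and 5 tasks, at least 2 weeks are needed.
2 works (last occupied week: week 2): for example Docs=week 1; Handover=week 2; Integrate=week 1; Audit=week 1; Draft=week 2.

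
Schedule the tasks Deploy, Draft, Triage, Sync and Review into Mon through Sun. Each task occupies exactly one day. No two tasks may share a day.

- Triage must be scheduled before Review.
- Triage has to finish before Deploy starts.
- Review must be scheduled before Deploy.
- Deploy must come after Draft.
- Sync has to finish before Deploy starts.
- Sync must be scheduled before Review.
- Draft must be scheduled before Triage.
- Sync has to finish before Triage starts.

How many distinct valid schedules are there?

Splitting on Deploy: it can be Fri (2), Sat (10), Sun (30). Listing each branch's schedules as (Draft, Triage, Sync, Review):
Deploy=Fri: (Mon,Wed,Tue,Thu) (Tue,Wed,Mon,Thu) — 2.
Deploy=Sat: (Mon,Wed,Tue,Thu) (Mon,Wed,Tue,Fri) (Mon,Thu,Tue,Fri) (Mon,Thu,Wed,Fri) (Tue,Wed,Mon,Thu) (Tue,Wed,Mon,Fri) (Tue,Thu,Mon,Fri) (Tue,Thu,Wed,Fri) (Wed,Thu,Mon,Fri) (Wed,Thu,Tue,Fri) — 10.
Deploy=Sun: (Mon,Wed,Tue,Thu) (Mon,Wed,Tue,Fri) (Mon,Wed,Tue,Sat) (Mon,Thu,Tue,Fri) (Mon,Thu,Tue,Sat) (Mon,Thu,Wed,Fri) (Mon,Thu,Wed,Sat) (Mon,Fri,Tue,Sat) (Mon,Fri,Wed,Sat) (Mon,Fri,Thu,Sat) (Tue,Wed,Mon,Thu) (Tue,Wed,Mon,Fri) (Tue,Wed,Mon,Sat) (Tue,Thu,Mon,Fri) (Tue,Thu,Mon,Sat) (Tue,Thu,Wed,Fri) (Tue,Thu,Wed,Sat) (Tue,Fri,Mon,Sat) (Tue,Fri,Wed,Sat) (Tue,Fri,Thu,Sat) (Wed,Thu,Mon,Fri) (Wed,Thu,Mon,Sat) (Wed,Thu,Tue,Fri) (Wed,Thu,Tue,Sat) (Wed,Fri,Mon,Sat) (Wed,Fri,Tue,Sat) (Wed,Fri,Thu,Sat) (Thu,Fri,Mon,Sat) (Thu,Fri,Tue,Sat) (Thu,Fri,Wed,Sat) — 30.
Summing: 2 + 10 + 30 = 42.

42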